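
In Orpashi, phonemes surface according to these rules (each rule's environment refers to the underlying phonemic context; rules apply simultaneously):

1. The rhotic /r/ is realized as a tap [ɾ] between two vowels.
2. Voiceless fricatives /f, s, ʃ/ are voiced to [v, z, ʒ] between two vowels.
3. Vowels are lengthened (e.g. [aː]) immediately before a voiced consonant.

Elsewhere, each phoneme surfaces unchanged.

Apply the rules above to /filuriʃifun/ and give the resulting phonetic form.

/f/ (word-initial) is in the target of rule 2 but the environment (between two vowels) is not met → [f].
/i/ — between /f/ and /l/, before a voiced consonant — surfaces as [iː] (rule 3).
/u/ — between /l/ and /r/, before a voiced consonant — surfaces as [uː] (rule 3).
/r/ — between /u/ and /i/, between two vowels — surfaces as [ɾ] (rule 1).
/i/ — between /r/ and /ʃ/; rule 3 does not apply here → [i].
/ʃ/ (between /i/ and /i/) occurs between two vowels → [ʒ] by rule 2.
/i/ (between /ʃ/ and /f/) fails the environment for rule 3, so it stays [i].
/f/ — between /i/ and /u/, between two vowels — surfaces as [v] (rule 2).
/u/ meets the environment for rule 3 (before a voiced consonant) → [uː].

[fiːluːɾiʒivuːn]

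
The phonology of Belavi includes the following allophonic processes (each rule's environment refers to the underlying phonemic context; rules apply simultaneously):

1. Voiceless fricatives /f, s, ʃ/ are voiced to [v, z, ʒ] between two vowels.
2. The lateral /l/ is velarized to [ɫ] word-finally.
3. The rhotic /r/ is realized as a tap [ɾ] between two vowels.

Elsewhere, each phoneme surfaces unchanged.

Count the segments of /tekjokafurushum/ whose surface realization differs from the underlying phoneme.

Segments that undergo a rule: /f/ → [v] (rule 1); /r/ → [ɾ] (rule 3).
All other segments surface unchanged.

2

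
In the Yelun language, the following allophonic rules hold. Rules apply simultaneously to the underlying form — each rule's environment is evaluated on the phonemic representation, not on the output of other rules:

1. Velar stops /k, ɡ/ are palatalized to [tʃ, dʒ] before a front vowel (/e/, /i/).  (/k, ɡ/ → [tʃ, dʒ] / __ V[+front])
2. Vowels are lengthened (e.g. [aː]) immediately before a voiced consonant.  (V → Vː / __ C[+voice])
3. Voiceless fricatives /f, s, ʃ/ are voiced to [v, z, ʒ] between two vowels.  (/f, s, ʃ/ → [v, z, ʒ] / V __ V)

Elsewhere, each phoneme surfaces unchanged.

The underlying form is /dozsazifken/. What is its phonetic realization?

/d/ — not in any rule's target class → [d].
/o/ (between /d/ and /z/) occurs before a voiced consonant → [oː] by rule 2.
/z/ (between /o/ and /s/): no rule targets it → [z].
/s/ (between /z/ and /a/) is in the target of rule 3 but the environment (between two vowels) is not met → [s].
/a/ — between /s/ and /z/, before a voiced consonant — surfaces as [aː] (rule 2).
/z/ stays [z].
/i/ (between /z/ and /f/) fails the environment for rule 2, so it stays [i].
/f/ (between /i/ and /k/) is in the target of rule 3 but the environment (between two vowels) is not met → [f].
Rule 1 applies to /k/ (between /f/ and /e/: before a front vowel) → [tʃ].
/e/ (between /k/ and /n/) occurs before a voiced consonant → [eː] by rule 2.
/n/ stays [n].

[doːzsaːziftʃeːn]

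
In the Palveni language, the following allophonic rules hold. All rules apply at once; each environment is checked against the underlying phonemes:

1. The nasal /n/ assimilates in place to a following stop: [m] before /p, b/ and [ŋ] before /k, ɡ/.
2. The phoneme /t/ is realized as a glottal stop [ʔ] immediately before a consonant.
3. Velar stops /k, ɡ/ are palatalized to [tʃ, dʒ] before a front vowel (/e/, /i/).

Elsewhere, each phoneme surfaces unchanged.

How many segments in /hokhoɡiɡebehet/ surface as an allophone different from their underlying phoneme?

Segments that undergo a rule: /ɡ/ → [dʒ] (rule 3); /ɡ/ → [dʒ] (rule 3).
All other segments surface unchanged.

2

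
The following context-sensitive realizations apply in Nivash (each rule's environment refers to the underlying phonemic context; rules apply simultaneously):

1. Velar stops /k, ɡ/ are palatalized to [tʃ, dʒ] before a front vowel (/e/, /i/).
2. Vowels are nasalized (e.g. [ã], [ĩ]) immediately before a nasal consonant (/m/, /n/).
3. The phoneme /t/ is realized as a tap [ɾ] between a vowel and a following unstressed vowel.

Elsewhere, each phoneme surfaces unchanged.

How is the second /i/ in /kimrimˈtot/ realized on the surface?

/i/ (between /r/ and /m/): before a nasal consonant, so rule 2 applies → [ĩ].

[ĩ]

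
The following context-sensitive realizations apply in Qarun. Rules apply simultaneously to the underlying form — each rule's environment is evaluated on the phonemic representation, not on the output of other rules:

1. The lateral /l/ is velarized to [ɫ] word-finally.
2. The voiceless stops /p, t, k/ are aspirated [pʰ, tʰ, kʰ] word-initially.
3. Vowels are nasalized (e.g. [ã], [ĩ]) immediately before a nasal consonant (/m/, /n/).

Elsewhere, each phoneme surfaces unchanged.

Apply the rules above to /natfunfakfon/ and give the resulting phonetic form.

[natfũnfakfõn]

/a/ (between /n/ and /t/) fails the environment for rule 3, so it stays [a].
/t/ (between /a/ and /f/) fails the environment for rule 2, so it stays [t].
/u/ (between /f/ and /n/): before a nasal consonant, so rule 3 applies → [ũ].
/a/ — between /f/ and /k/; rule 3 does not apply here → [a].
/k/ (between /a/ and /f/): rule 2 targets it, but not word-initially → unchanged [k].
Rule 3 applies to /o/ (between /f/ and /n/: before a nasal consonant) → [õ].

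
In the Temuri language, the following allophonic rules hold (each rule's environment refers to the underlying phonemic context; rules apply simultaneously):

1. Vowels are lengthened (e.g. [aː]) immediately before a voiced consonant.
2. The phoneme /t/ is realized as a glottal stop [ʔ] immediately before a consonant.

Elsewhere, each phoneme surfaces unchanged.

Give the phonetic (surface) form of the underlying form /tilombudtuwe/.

/t/ (word-initial) fails the environment for rule 2, so it stays [t].
/i/ meets the environment for rule 1 (before a voiced consonant) → [iː].
/l/ — not in any rule's target class → [l].
/o/ meets the environment for rule 1 (before a voiced consonant) → [oː].
/m/ (between /o/ and /b/): no rule targets it → [m].
/b/ (between /m/ and /u/) is unaffected → [b].
/u/ meets the environment for rule 1 (before a voiced consonant) → [uː].
/d/ — not in any rule's target class → [d].
/t/ (between /d/ and /u/) fails the environment for rule 2, so it stays [t].
/u/ (between /t/ and /w/) occurs before a voiced consonant → [uː] by rule 1.
/w/ (between /u/ and /e/): no rule targets it → [w].
/e/ — word-final; rule 1 does not apply here → [e].

[tiːloːmbuːdtuːwe]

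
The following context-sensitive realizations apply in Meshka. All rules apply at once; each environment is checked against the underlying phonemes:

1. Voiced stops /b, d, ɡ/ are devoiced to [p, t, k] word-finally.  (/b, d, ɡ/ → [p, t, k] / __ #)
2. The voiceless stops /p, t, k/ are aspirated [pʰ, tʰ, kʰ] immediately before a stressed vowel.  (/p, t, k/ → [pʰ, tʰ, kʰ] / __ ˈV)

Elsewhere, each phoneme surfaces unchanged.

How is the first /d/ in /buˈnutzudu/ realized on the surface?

/d/ — between /u/ and /u/; rule 1 does not apply here → [d].

[d]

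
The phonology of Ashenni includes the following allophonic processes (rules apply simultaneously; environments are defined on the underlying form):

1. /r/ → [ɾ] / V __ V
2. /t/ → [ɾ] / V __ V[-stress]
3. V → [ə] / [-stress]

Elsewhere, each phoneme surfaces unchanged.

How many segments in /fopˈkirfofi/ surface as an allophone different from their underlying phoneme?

Segments that undergo a rule: /o/ → [ə] (rule 3); /o/ → [ə] (rule 3); /i/ → [ə] (rule 3).
All other segments surface unchanged.

3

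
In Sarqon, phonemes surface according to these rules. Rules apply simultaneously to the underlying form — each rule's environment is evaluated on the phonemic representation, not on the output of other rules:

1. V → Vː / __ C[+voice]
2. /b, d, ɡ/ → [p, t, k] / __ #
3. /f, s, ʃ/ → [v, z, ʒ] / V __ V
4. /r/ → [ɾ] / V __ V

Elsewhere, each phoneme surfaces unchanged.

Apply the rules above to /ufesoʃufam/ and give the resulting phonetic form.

/u/ (word-initial): rule 1 targets it, but not before a voiced consonant → unchanged [u].
Rule 3 applies to /f/ (between /u/ and /e/: between two vowels) → [v].
/e/ (between /f/ and /s/) is in the target of rule 1 but the environment (before a voiced consonant) is not met → [e].
/s/ (between /e/ and /o/): between two vowels, so rule 3 applies → [z].
/o/ (between /s/ and /ʃ/): rule 1 targets it, but not before a voiced consonant → unchanged [o].
/ʃ/ (between /o/ and /u/): between two vowels, so rule 3 applies → [ʒ].
/u/ (between /ʃ/ and /f/) fails the environment for rule 1, so it stays [u].
/f/ (between /u/ and /a/): between two vowels, so rule 3 applies → [v].
/a/ meets the environment for rule 1 (before a voiced consonant) → [aː].

[uvezoʒuvaːm]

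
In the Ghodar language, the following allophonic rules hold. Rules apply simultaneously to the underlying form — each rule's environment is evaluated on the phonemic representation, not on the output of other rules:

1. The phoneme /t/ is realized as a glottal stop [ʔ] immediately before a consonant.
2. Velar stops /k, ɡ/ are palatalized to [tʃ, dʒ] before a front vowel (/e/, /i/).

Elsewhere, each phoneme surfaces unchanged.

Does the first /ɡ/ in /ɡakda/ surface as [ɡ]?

Yes

/ɡ/ (word-initial) fails the environment for rule 2, so it stays [ɡ].
The actual realization is [ɡ], which matches [ɡ].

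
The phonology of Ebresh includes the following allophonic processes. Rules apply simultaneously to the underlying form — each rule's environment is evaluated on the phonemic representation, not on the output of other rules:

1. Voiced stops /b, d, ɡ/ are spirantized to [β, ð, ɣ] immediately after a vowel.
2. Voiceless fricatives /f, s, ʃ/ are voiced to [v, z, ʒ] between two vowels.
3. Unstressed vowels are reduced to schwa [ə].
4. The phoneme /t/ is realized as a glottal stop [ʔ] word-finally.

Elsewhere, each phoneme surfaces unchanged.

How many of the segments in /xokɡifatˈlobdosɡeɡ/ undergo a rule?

8

Segments that undergo a rule: /o/ → [ə] (rule 3); /i/ → [ə] (rule 3); /f/ → [v] (rule 2); /a/ → [ə] (rule 3); /b/ → [β] (rule 1); /o/ → [ə] (rule 3); /e/ → [ə] (rule 3); /ɡ/ → [ɣ] (rule 1).
All other segments surface unchanged.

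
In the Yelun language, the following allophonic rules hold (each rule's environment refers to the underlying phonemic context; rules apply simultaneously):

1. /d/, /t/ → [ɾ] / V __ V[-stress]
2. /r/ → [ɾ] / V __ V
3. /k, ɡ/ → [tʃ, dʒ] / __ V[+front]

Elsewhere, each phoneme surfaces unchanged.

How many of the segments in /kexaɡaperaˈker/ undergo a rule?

3

Segments that undergo a rule: /k/ → [tʃ] (rule 3); /r/ → [ɾ] (rule 2); /k/ → [tʃ] (rule 3).
All other segments surface unchanged.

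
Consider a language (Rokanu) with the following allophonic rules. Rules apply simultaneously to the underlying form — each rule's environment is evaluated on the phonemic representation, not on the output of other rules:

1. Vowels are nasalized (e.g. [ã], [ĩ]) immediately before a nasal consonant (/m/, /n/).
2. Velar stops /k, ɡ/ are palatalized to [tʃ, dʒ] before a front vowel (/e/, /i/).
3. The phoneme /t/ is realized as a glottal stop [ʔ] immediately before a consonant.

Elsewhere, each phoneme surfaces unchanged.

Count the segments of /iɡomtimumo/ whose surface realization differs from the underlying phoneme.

3

Segments that undergo a rule: /o/ → [õ] (rule 1); /i/ → [ĩ] (rule 1); /u/ → [ũ] (rule 1).
All other segments surface unchanged.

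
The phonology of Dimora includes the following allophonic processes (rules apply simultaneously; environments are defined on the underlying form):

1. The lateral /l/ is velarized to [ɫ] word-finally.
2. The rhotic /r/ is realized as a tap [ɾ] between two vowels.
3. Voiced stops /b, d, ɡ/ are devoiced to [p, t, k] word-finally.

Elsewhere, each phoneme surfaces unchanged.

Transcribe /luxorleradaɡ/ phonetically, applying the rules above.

[luxorleɾadak]

/l/ (word-initial): rule 1 targets it, but not word-finally → unchanged [l].
/u/ stays [u].
/x/ — not in any rule's target class → [x].
/o/ stays [o].
/r/ (between /o/ and /l/) fails the environment for rule 2, so it stays [r].
/l/ (between /r/ and /e/) fails the environment for rule 1, so it stays [l].
/e/ stays [e].
/r/ (between /e/ and /a/) occurs between two vowels → [ɾ] by rule 2.
/a/ — not in any rule's target class → [a].
/d/ (between /a/ and /a/): rule 3 targets it, but not word-finally → unchanged [d].
/a/ (between /d/ and /ɡ/) is unaffected → [a].
Rule 3 applies to /ɡ/ (word-final: word-finally) → [k].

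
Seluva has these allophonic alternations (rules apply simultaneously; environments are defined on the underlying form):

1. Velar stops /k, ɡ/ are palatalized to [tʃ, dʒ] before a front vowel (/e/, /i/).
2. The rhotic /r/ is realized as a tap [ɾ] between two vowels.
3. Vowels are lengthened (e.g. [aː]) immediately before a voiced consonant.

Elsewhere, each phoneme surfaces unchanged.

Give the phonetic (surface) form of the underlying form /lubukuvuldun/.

/l/ (word-initial) is unaffected → [l].
/u/ (between /l/ and /b/) occurs before a voiced consonant → [uː] by rule 3.
/b/ — not in any rule's target class → [b].
/u/ (between /b/ and /k/): rule 3 targets it, but not before a voiced consonant → unchanged [u].
/k/ — between /u/ and /u/; rule 1 does not apply here → [k].
/u/ (between /k/ and /v/): before a voiced consonant, so rule 3 applies → [uː].
/v/ (between /u/ and /u/) is unaffected → [v].
/u/ (between /v/ and /l/) occurs before a voiced consonant → [uː] by rule 3.
/l/ — not in any rule's target class → [l].
/d/ stays [d].
/u/ — between /d/ and /n/, before a voiced consonant — surfaces as [uː] (rule 3).
/n/ (word-final) is unaffected → [n].

[luːbukuːvuːlduːn]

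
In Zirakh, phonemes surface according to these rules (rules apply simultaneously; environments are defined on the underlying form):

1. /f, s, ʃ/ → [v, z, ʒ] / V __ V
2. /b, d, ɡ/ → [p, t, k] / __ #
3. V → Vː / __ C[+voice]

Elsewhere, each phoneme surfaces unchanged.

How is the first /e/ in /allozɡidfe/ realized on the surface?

[e]

/e/ (word-final) is in the target of rule 3 but the environment (before a voiced consonant) is not met → [e].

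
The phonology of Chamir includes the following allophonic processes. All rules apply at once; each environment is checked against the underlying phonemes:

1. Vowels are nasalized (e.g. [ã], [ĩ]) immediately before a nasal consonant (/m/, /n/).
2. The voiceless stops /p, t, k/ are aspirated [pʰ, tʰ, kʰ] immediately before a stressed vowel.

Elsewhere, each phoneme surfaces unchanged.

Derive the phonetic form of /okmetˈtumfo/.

[okmetˈtʰũmfo]

/o/ (word-initial) fails the environment for rule 1, so it stays [o].
/k/ — between /o/ and /m/; rule 2 does not apply here → [k].
/m/ — not in any rule's target class → [m].
/e/ (between /m/ and /t/): rule 1 targets it, but not before a nasal consonant → unchanged [e].
/t/ (between /e/ and /t/): rule 2 targets it, but not immediately before a stressed vowel → unchanged [t].
/t/ (between /t/ and /u/) occurs immediately before a stressed vowel → [tʰ] by rule 2.
/u/ (between /t/ and /m/) occurs before a nasal consonant → [ũ] by rule 1.
/m/ (between /u/ and /f/): no rule targets it → [m].
/f/ (between /m/ and /o/): no rule targets it → [f].
/o/ — word-final; rule 1 does not apply here → [o].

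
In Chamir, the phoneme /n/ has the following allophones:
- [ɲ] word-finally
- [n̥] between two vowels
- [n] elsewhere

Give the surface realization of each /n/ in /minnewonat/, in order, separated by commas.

[n], [n], [n̥]

Occurrence 1 (position 3): no conditioning environment matches → elsewhere allophone [n].
Occurrence 2 (position 4): no conditioning environment matches → elsewhere allophone [n].
Occurrence 3 (position 8): between two vowels → [n̥].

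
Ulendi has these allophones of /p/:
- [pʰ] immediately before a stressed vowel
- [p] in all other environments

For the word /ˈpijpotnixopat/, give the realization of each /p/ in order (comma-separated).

Occurrence 1 (position 1): immediately before a stressed vowel → [pʰ].
Occurrence 2 (position 4): no conditioning environment matches → elsewhere allophone [p].
Occurrence 3 (position 11): no conditioning environment matches → elsewhere allophone [p].

[pʰ], [p], [p]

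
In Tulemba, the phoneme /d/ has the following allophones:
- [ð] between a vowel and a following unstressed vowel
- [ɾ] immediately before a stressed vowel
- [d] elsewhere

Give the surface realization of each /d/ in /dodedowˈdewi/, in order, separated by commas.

[d], [ð], [ð], [ɾ]

Occurrence 1 (position 1): no conditioning environment matches → elsewhere allophone [d].
Occurrence 2 (position 3): between a vowel and a following unstressed vowel → [ð].
Occurrence 3 (position 5): between a vowel and a following unstressed vowel → [ð].
Occurrence 4 (position 8): immediately before a stressed vowel → [ɾ].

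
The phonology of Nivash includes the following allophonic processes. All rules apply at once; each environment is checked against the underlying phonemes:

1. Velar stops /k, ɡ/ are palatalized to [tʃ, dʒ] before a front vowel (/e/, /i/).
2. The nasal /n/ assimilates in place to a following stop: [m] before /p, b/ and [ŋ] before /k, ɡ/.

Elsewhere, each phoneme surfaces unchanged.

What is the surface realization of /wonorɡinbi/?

/w/ (word-initial) is unaffected → [w].
/o/ stays [o].
/n/ — between /o/ and /o/; rule 2 does not apply here → [n].
/o/ (between /n/ and /r/): no rule targets it → [o].
/r/ stays [r].
Rule 1 applies to /ɡ/ (between /r/ and /i/: before a front vowel) → [dʒ].
/i/ (between /ɡ/ and /n/) is unaffected → [i].
/n/ meets the environment for rule 2 (before a labial or velar stop) → [m].
/b/ — not in any rule's target class → [b].
/i/ (word-final): no rule targets it → [i].

[wonordʒimbi]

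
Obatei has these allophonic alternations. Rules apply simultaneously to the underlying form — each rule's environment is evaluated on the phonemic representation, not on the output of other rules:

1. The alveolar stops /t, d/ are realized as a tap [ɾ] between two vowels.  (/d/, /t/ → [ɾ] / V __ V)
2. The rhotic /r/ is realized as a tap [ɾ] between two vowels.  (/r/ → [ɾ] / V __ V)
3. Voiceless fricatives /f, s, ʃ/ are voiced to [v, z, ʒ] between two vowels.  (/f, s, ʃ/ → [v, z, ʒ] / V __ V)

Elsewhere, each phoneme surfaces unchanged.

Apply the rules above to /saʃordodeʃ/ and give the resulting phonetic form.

/s/ (word-initial) fails the environment for rule 3, so it stays [s].
/a/ stays [a].
/ʃ/ (between /a/ and /o/) occurs between two vowels → [ʒ] by rule 3.
/o/ — not in any rule's target class → [o].
/r/ (between /o/ and /d/) is in the target of rule 2 but the environment (between two vowels) is not met → [r].
/d/ (between /r/ and /o/) is in the target of rule 1 but the environment (between two vowels) is not met → [d].
/o/ (between /d/ and /d/) is unaffected → [o].
/d/ (between /o/ and /e/): between two vowels, so rule 1 applies → [ɾ].
/e/ stays [e].
/ʃ/ (word-final) is in the target of rule 3 but the environment (between two vowels) is not met → [ʃ].

[saʒordoɾeʃ]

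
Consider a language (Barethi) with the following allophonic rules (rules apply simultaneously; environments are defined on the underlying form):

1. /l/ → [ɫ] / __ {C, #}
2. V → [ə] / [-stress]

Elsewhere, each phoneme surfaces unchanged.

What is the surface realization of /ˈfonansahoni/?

/o/ (between /f/ and /n/) is in the target of rule 2 but the environment (in an unstressed syllable) is not met → [o].
/a/ (between /n/ and /n/): in an unstressed syllable, so rule 2 applies → [ə].
/a/ meets the environment for rule 2 (in an unstressed syllable) → [ə].
/o/ — between /h/ and /n/, in an unstressed syllable — surfaces as [ə] (rule 2).
/i/ (word-final) occurs in an unstressed syllable → [ə] by rule 2.

[ˈfonənsəhənə]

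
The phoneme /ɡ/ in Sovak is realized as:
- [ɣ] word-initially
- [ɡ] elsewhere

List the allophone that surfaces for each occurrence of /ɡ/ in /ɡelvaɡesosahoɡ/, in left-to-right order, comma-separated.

[ɣ], [ɡ], [ɡ]

Occurrence 1 (position 1): word-initially → [ɣ].
Occurrence 2 (position 6): no conditioning environment matches → elsewhere allophone [ɡ].
Occurrence 3 (position 14): no conditioning environment matches → elsewhere allophone [ɡ].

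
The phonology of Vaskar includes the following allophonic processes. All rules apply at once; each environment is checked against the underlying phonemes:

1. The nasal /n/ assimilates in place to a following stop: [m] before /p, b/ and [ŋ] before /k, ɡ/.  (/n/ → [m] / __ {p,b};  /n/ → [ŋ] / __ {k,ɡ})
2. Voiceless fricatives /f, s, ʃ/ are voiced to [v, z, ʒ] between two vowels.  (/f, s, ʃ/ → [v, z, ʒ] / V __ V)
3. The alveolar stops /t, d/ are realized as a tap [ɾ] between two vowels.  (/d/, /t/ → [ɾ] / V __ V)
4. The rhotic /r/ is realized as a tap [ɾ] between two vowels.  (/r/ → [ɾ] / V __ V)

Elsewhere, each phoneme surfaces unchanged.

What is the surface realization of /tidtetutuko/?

[tidteɾuɾuko]

/t/ (word-initial) fails the environment for rule 3, so it stays [t].
/i/ — not in any rule's target class → [i].
/d/ (between /i/ and /t/) is in the target of rule 3 but the environment (between two vowels) is not met → [d].
/t/ (between /d/ and /e/): rule 3 targets it, but not between two vowels → unchanged [t].
/e/ — not in any rule's target class → [e].
/t/ meets the environment for rule 3 (between two vowels) → [ɾ].
/u/ (between /t/ and /t/): no rule targets it → [u].
/t/ meets the environment for rule 3 (between two vowels) → [ɾ].
/u/ (between /t/ and /k/) is unaffected → [u].
/k/ stays [k].
/o/ — not in any rule's target class → [o].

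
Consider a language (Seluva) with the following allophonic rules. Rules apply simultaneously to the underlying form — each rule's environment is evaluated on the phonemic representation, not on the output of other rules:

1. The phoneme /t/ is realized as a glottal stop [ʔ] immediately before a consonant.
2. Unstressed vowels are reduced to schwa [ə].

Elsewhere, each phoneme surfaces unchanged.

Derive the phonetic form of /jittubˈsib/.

/j/ — not in any rule's target class → [j].
/i/ meets the environment for rule 2 (in an unstressed syllable) → [ə].
/t/ — between /i/ and /t/, immediately before a consonant — surfaces as [ʔ] (rule 1).
/t/ (between /t/ and /u/) is in the target of rule 1 but the environment (immediately before a consonant) is not met → [t].
/u/ — between /t/ and /b/, in an unstressed syllable — surfaces as [ə] (rule 2).
/b/ stays [b].
/s/ stays [s].
/i/ (between /s/ and /b/) is in the target of rule 2 but the environment (in an unstressed syllable) is not met → [i].
/b/ stays [b].

[jəʔtəbˈsib]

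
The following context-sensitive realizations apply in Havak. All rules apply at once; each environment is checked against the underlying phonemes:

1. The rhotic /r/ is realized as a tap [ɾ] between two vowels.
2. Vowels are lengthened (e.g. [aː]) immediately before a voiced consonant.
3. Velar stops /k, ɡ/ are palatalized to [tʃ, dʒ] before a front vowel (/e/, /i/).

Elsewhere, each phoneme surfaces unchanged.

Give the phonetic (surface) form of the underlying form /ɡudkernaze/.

/ɡ/ — word-initial; rule 3 does not apply here → [ɡ].
/u/ (between /ɡ/ and /d/) occurs before a voiced consonant → [uː] by rule 2.
/k/ (between /d/ and /e/) occurs before a front vowel → [tʃ] by rule 3.
/e/ (between /k/ and /r/) occurs before a voiced consonant → [eː] by rule 2.
/r/ (between /e/ and /n/): rule 1 targets it, but not between two vowels → unchanged [r].
Rule 2 applies to /a/ (between /n/ and /z/: before a voiced consonant) → [aː].
/e/ (word-final): rule 2 targets it, but not before a voiced consonant → unchanged [e].

[ɡuːdtʃeːrnaːze]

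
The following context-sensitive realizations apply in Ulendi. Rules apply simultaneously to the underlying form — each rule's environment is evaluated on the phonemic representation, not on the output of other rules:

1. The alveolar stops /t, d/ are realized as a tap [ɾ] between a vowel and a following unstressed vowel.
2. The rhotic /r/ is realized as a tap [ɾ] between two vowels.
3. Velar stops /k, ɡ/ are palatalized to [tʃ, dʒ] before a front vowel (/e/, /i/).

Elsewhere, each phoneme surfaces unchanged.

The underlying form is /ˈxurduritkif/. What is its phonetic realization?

[ˈxurduɾittʃif]

/x/ — not in any rule's target class → [x].
/u/ (between /x/ and /r/): no rule targets it → [u].
/r/ (between /u/ and /d/) is in the target of rule 2 but the environment (between two vowels) is not met → [r].
/d/ (between /r/ and /u/) is in the target of rule 1 but the environment (between a vowel and a following unstressed vowel) is not met → [d].
/u/ — not in any rule's target class → [u].
/r/ — between /u/ and /i/, between two vowels — surfaces as [ɾ] (rule 2).
/i/ (between /r/ and /t/): no rule targets it → [i].
/t/ (between /i/ and /k/): rule 1 targets it, but not between a vowel and a following unstressed vowel → unchanged [t].
/k/ (between /t/ and /i/): before a front vowel, so rule 3 applies → [tʃ].
/i/ — not in any rule's target class → [i].
/f/ stays [f].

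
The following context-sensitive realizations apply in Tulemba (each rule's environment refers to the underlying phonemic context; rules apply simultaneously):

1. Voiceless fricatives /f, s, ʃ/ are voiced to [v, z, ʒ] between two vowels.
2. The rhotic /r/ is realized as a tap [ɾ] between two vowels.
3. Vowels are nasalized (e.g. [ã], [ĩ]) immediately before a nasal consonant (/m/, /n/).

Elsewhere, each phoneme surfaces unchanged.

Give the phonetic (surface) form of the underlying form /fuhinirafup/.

/f/ — word-initial; rule 1 does not apply here → [f].
/u/ (between /f/ and /h/) is in the target of rule 3 but the environment (before a nasal consonant) is not met → [u].
/h/ (between /u/ and /i/) is unaffected → [h].
Rule 3 applies to /i/ (between /h/ and /n/: before a nasal consonant) → [ĩ].
/n/ — not in any rule's target class → [n].
/i/ (between /n/ and /r/) fails the environment for rule 3, so it stays [i].
/r/ meets the environment for rule 2 (between two vowels) → [ɾ].
/a/ (between /r/ and /f/) is in the target of rule 3 but the environment (before a nasal consonant) is not met → [a].
/f/ (between /a/ and /u/): between two vowels, so rule 1 applies → [v].
/u/ (between /f/ and /p/) is in the target of rule 3 but the environment (before a nasal consonant) is not met → [u].
/p/ (word-final) is unaffected → [p].

[fuhĩniɾavup]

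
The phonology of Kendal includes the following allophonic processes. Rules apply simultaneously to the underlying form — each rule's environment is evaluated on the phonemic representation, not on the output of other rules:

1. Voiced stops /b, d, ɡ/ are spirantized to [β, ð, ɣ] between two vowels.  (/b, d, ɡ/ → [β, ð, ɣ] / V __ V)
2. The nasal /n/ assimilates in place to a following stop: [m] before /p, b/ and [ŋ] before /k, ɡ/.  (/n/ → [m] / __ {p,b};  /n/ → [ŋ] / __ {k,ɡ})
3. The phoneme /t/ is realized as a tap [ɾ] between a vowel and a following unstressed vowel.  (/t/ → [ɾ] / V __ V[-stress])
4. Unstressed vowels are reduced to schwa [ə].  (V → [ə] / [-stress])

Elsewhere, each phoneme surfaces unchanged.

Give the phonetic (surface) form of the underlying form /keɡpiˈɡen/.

[kəɡpəˈɣen]

/k/ stays [k].
/e/ (between /k/ and /ɡ/): in an unstressed syllable, so rule 4 applies → [ə].
/ɡ/ (between /e/ and /p/): rule 1 targets it, but not between two vowels → unchanged [ɡ].
/p/ — not in any rule's target class → [p].
/i/ — between /p/ and /ɡ/, in an unstressed syllable — surfaces as [ə] (rule 4).
/ɡ/ (between /i/ and /e/): between two vowels, so rule 1 applies → [ɣ].
/e/ — between /ɡ/ and /n/; rule 4 does not apply here → [e].
/n/ — word-final; rule 2 does not apply here → [n].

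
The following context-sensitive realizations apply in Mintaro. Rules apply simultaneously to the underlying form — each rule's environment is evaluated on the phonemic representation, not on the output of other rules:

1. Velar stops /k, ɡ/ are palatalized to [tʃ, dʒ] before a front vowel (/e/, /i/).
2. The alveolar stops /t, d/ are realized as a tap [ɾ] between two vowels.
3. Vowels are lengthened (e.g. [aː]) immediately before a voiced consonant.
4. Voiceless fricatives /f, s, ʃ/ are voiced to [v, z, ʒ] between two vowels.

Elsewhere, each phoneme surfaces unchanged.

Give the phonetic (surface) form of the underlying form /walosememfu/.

[waːlozeːmeːmfu]

/w/ (word-initial) is unaffected → [w].
/a/ — between /w/ and /l/, before a voiced consonant — surfaces as [aː] (rule 3).
/l/ (between /a/ and /o/): no rule targets it → [l].
/o/ — between /l/ and /s/; rule 3 does not apply here → [o].
/s/ meets the environment for rule 4 (between two vowels) → [z].
/e/ (between /s/ and /m/): before a voiced consonant, so rule 3 applies → [eː].
/m/ (between /e/ and /e/): no rule targets it → [m].
/e/ meets the environment for rule 3 (before a voiced consonant) → [eː].
/m/ stays [m].
/f/ (between /m/ and /u/) is in the target of rule 4 but the environment (between two vowels) is not met → [f].
/u/ (word-final) is in the target of rule 3 but the environment (before a voiced consonant) is not met → [u].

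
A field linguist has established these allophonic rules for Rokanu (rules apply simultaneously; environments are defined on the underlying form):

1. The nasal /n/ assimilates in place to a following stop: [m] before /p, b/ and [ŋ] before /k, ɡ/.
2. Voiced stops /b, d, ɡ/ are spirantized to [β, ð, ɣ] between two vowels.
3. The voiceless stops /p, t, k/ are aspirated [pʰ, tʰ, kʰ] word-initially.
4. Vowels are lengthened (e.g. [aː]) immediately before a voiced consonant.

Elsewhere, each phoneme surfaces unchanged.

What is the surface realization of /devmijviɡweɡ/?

/d/ (word-initial) fails the environment for rule 2, so it stays [d].
/e/ (between /d/ and /v/): before a voiced consonant, so rule 4 applies → [eː].
/v/ (between /e/ and /m/) is unaffected → [v].
/m/ (between /v/ and /i/): no rule targets it → [m].
/i/ — between /m/ and /j/, before a voiced consonant — surfaces as [iː] (rule 4).
/j/ (between /i/ and /v/): no rule targets it → [j].
/v/ — not in any rule's target class → [v].
Rule 4 applies to /i/ (between /v/ and /ɡ/: before a voiced consonant) → [iː].
/ɡ/ (between /i/ and /w/): rule 2 targets it, but not between two vowels → unchanged [ɡ].
/w/ (between /ɡ/ and /e/) is unaffected → [w].
Rule 4 applies to /e/ (between /w/ and /ɡ/: before a voiced consonant) → [eː].
/ɡ/ (word-final) is in the target of rule 2 but the environment (between two vowels) is not met → [ɡ].

[deːvmiːjviːɡweːɡ]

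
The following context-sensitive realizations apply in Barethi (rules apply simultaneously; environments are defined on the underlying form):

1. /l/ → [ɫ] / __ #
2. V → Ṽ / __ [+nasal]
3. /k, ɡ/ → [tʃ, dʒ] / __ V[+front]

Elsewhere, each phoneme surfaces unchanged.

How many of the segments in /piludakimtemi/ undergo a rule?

3

Segments that undergo a rule: /k/ → [tʃ] (rule 3); /i/ → [ĩ] (rule 2); /e/ → [ẽ] (rule 2).
All other segments surface unchanged.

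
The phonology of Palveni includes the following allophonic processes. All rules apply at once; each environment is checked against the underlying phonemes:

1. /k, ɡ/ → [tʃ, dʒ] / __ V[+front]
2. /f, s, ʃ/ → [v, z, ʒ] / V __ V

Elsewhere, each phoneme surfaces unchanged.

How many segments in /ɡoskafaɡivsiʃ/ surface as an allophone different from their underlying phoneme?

2

Segments that undergo a rule: /f/ → [v] (rule 2); /ɡ/ → [dʒ] (rule 1).
All other segments surface unchanged.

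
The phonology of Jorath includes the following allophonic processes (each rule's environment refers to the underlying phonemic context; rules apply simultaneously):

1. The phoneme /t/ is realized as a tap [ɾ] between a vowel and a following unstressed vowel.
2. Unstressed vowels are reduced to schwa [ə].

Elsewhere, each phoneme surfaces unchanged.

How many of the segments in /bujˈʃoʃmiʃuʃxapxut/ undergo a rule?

Segments that undergo a rule: /u/ → [ə] (rule 2); /i/ → [ə] (rule 2); /u/ → [ə] (rule 2); /a/ → [ə] (rule 2); /u/ → [ə] (rule 2).
All other segments surface unchanged.

5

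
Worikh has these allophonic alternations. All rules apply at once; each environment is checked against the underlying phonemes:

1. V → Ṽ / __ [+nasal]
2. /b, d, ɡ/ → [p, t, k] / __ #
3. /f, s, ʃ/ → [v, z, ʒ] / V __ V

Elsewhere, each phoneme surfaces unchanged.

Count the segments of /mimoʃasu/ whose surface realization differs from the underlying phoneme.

Segments that undergo a rule: /i/ → [ĩ] (rule 1); /ʃ/ → [ʒ] (rule 3); /s/ → [z] (rule 3).
All other segments surface unchanged.

3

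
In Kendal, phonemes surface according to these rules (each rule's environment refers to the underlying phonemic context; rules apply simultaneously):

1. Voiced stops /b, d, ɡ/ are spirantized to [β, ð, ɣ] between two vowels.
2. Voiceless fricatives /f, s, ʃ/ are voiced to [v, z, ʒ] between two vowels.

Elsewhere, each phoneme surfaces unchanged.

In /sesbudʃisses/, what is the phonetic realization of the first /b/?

/b/ (between /s/ and /u/) is in the target of rule 1 but the environment (between two vowels) is not met → [b].

[b]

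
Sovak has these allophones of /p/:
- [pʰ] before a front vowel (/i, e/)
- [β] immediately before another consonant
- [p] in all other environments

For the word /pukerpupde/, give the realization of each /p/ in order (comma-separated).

Occurrence 1 (position 1): no conditioning environment matches → elsewhere allophone [p].
Occurrence 2 (position 6): no conditioning environment matches → elsewhere allophone [p].
Occurrence 3 (position 8): immediately before another consonant → [β].

[p], [p], [β]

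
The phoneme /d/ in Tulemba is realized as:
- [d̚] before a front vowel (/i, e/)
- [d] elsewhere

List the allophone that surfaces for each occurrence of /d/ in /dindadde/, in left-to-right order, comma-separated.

Occurrence 1 (position 1): before a front vowel (/i, e/) → [d̚].
Occurrence 2 (position 4): no conditioning environment matches → elsewhere allophone [d].
Occurrence 3 (position 6): no conditioning environment matches → elsewhere allophone [d].
Occurrence 4 (position 7): before a front vowel (/i, e/) → [d̚].

[d̚], [d], [d], [d̚]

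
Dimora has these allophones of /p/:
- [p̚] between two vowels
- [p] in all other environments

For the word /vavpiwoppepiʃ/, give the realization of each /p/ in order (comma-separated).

Occurrence 1 (position 4): no conditioning environment matches → elsewhere allophone [p].
Occurrence 2 (position 8): no conditioning environment matches → elsewhere allophone [p].
Occurrence 3 (position 9): no conditioning environment matches → elsewhere allophone [p].
Occurrence 4 (position 11): between two vowels → [p̚].

[p], [p], [p], [p̚]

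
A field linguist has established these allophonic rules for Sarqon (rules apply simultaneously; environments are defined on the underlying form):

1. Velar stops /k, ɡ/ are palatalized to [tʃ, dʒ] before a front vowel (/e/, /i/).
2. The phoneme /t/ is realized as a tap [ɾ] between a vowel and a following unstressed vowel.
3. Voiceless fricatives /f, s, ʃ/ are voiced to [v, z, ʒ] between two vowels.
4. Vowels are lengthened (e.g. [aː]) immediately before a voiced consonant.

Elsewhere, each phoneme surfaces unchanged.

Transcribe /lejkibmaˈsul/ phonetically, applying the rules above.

[leːjtʃiːbmaˈzuːl]

/l/ — not in any rule's target class → [l].
/e/ (between /l/ and /j/): before a voiced consonant, so rule 4 applies → [eː].
/j/ (between /e/ and /k/): no rule targets it → [j].
Rule 1 applies to /k/ (between /j/ and /i/: before a front vowel) → [tʃ].
/i/ (between /k/ and /b/): before a voiced consonant, so rule 4 applies → [iː].
/b/ stays [b].
/m/ stays [m].
/a/ (between /m/ and /s/) fails the environment for rule 4, so it stays [a].
Rule 3 applies to /s/ (between /a/ and /u/: between two vowels) → [z].
Rule 4 applies to /u/ (between /s/ and /l/: before a voiced consonant) → [uː].
/l/ (word-final) is unaffected → [l].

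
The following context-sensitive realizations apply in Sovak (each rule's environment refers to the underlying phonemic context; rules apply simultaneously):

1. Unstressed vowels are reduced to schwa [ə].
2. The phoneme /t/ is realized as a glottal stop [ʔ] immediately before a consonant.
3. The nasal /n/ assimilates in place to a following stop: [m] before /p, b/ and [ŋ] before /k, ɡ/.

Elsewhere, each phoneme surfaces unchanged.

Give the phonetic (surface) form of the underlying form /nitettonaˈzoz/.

/n/ (word-initial): rule 3 targets it, but not before a labial or velar stop → unchanged [n].
/i/ (between /n/ and /t/) occurs in an unstressed syllable → [ə] by rule 1.
/t/ (between /i/ and /e/) is in the target of rule 2 but the environment (immediately before a consonant) is not met → [t].
Rule 1 applies to /e/ (between /t/ and /t/: in an unstressed syllable) → [ə].
/t/ meets the environment for rule 2 (immediately before a consonant) → [ʔ].
/t/ — between /t/ and /o/; rule 2 does not apply here → [t].
/o/ (between /t/ and /n/): in an unstressed syllable, so rule 1 applies → [ə].
/n/ (between /o/ and /a/): rule 3 targets it, but not before a labial or velar stop → unchanged [n].
/a/ (between /n/ and /z/): in an unstressed syllable, so rule 1 applies → [ə].
/z/ stays [z].
/o/ — between /z/ and /z/; rule 1 does not apply here → [o].
/z/ — not in any rule's target class → [z].

[nətəʔtənəˈzoz]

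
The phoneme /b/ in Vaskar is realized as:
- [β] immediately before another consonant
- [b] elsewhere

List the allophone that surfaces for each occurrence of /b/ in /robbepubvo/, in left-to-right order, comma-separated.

Occurrence 1 (position 3): immediately before another consonant → [β].
Occurrence 2 (position 4): no conditioning environment matches → elsewhere allophone [b].
Occurrence 3 (position 8): immediately before another consonant → [β].

[β], [b], [β]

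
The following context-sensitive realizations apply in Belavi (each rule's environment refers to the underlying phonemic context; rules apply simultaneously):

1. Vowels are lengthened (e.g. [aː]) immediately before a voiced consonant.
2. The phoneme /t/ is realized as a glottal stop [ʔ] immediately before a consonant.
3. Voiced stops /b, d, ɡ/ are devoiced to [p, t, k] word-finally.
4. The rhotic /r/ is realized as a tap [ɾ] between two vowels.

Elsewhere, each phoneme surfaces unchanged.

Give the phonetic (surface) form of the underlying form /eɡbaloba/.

[eːɡbaːloːba]

/e/ (word-initial): before a voiced consonant, so rule 1 applies → [eː].
/ɡ/ (between /e/ and /b/) is in the target of rule 3 but the environment (word-finally) is not met → [ɡ].
/b/ (between /ɡ/ and /a/) fails the environment for rule 3, so it stays [b].
Rule 1 applies to /a/ (between /b/ and /l/: before a voiced consonant) → [aː].
Rule 1 applies to /o/ (between /l/ and /b/: before a voiced consonant) → [oː].
/b/ (between /o/ and /a/): rule 3 targets it, but not word-finally → unchanged [b].
/a/ (word-final): rule 1 targets it, but not before a voiced consonant → unchanged [a].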